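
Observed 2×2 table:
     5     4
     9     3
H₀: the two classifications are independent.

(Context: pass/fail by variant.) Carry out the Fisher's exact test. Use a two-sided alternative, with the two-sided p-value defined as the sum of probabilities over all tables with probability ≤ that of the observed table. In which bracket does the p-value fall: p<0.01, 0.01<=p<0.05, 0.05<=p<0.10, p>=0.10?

Margins: r₁=9, r₂=12, c₁=14, c₂=7, n=21
p_obs = C(9,5)·C(12,9)/C(21,14); sum pmf over tables with pmf ≤ p_obs
p-value (two-sided) = 0.39721
→ bracket: p>=0.10

p-value bracket: p>=0.10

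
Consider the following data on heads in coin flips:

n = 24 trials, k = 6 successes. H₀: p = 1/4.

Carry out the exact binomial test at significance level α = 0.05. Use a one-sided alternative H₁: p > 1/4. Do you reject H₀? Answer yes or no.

Exact binomial: n=24, k=6, p₀=1/4=0.2500
P(X≥6) from Σ C(n,i)·p₀^i·(1−p₀)^(n−i)
p-value (one-sided, H₁ greater) = 0.57784
At α=0.05: p ≥ α → fail to reject H₀

reject H₀: no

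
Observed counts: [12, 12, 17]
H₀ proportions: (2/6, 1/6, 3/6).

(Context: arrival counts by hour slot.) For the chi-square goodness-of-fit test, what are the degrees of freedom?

df = k − 1 = 3 − 1 = 2

degrees of freedom = 2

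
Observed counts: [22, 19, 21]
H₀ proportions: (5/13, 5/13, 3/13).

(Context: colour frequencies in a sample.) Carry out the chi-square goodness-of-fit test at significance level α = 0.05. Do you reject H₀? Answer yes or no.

reject H₀: no

n = 62; E_i = n·p_i = [23.85, 23.85, 14.31]
χ² = (22−23.85)²/23.85 + (19−23.85)²/23.85 + (21−14.31)²/14.31 = 4.2581
df = 2
p-value (upper-tail) = 0.11895
At α=0.05: p ≥ α → fail to reject H₀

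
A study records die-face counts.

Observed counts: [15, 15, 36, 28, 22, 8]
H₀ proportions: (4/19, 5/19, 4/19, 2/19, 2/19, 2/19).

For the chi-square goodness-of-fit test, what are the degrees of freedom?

df = k − 1 = 6 − 1 = 5

degrees of freedom = 5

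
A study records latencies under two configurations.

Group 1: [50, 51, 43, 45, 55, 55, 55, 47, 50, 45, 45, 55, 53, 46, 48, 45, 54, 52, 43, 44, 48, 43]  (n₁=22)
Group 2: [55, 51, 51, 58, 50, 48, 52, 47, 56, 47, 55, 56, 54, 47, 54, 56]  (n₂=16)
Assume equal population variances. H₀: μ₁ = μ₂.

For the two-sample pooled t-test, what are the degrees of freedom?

degrees of freedom = 36

df = n₁ + n₂ − 2 = 22 + 16 − 2 = 36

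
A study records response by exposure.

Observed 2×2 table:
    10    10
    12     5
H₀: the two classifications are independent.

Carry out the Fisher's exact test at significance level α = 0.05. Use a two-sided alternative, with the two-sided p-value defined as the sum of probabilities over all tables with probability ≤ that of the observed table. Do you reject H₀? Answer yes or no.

reject H₀: no

Margins: r₁=20, r₂=17, c₁=22, c₂=15, n=37
p_obs = C(20,10)·C(17,12)/C(37,22); sum pmf over tables with pmf ≤ p_obs
p-value (two-sided) = 0.31515
At α=0.05: p ≥ α → fail to reject H₀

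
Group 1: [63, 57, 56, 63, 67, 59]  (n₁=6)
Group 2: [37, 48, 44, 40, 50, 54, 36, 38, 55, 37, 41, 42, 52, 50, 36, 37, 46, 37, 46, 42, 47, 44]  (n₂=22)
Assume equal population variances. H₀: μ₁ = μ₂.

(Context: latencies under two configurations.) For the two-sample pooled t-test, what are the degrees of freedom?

degrees of freedom = 26

df = n₁ + n₂ − 2 = 6 + 22 − 2 = 26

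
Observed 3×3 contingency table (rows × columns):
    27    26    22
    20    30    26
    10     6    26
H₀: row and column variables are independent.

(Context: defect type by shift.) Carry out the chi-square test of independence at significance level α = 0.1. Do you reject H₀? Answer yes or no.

Row totals [75, 76, 42], col totals [57, 62, 74], n=193
χ² = (27−22.15)²/22.15 + (26−24.09)²/24.09 + (22−28.76)²/28.76 + (20−22.45)²/22.45 + (30−24.41)²/24.41 + (26−29.14)²/29.14 + (10−12.40)²/12.40 + (6−13.49)²/13.49 + (26−16.10)²/16.10 = 15.3910
df = 4
p-value (upper-tail) = 0.00396
At α=0.1: p < α → reject H₀

reject H₀: yes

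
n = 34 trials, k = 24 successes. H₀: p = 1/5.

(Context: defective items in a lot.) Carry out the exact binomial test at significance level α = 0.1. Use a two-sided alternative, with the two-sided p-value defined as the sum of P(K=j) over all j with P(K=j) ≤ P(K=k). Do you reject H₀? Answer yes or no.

reject H₀: yes

Exact binomial: n=34, k=24, p₀=1/5=0.2000
P(X=j) = C(n,j)·p₀^j·(1−p₀)^(n−j); p = Σ P(X=j) over j with P(X=j) ≤ P(X=24)
p-value (two-sided) = 0.00000
At α=0.1: p < α → reject H₀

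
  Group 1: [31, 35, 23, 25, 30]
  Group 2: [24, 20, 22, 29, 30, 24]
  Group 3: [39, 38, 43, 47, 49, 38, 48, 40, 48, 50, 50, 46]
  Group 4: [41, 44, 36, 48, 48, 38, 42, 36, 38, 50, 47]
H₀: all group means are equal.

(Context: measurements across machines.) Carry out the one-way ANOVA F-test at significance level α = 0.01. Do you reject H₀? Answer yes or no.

Group means [28.80, 24.83, 44.67, 42.55], grand mean 38.147
SSB = Σnᵢ(x̄ᵢ−x̄)² = 2223.237; SSW = ΣΣ(x−x̄ᵢ)² = 687.027
MSB = 2223.237/3 = 741.0791; MSW = 687.027/30 = 22.9009
F = MSB/MSW = 32.3603
df = (3, 30)
p-value (upper-tail) = 0.00000
At α=0.01: p < α → reject H₀

reject H₀: yes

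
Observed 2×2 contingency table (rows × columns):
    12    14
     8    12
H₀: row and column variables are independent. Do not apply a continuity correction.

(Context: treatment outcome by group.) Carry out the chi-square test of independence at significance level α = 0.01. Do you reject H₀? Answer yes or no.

reject H₀: no

Row totals [26, 20], col totals [20, 26], n=46
χ² = (12−11.30)²/11.30 + (14−14.70)²/14.70 + (8−8.70)²/8.70 + (12−11.30)²/11.30 = 0.1742
df = 1
p-value (upper-tail) = 0.67640
At α=0.01: p ≥ α → fail to reject H₀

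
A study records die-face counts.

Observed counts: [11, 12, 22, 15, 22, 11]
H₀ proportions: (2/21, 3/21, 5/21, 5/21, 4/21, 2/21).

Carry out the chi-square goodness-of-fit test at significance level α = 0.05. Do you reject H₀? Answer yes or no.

reject H₀: no

n = 93; E_i = n·p_i = [8.86, 13.29, 22.14, 22.14, 17.71, 8.86]
χ² = (11−8.86)²/8.86 + (12−13.29)²/13.29 + (22−22.14)²/22.14 + (15−22.14)²/22.14 + (22−17.71)²/17.71 + (11−8.86)²/8.86 = 4.5032
df = 5
p-value (upper-tail) = 0.47945
At α=0.05: p ≥ α → fail to reject H₀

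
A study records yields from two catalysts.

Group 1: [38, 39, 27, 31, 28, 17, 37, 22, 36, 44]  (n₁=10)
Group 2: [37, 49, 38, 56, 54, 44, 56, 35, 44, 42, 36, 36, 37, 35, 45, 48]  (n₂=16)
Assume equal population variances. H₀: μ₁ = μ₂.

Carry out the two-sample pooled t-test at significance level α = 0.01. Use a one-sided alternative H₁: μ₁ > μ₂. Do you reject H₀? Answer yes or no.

reject H₀: no

x̄₁=31.900, s₁=8.412, n₁=10
x̄₂=43.250, s₂=7.523, n₂=16
s_p² = [9·8.412² + 15·7.523²]/24 = 61.9125
SE = √(s_p²·(1/10+1/16)) = 3.1719
t = (31.900−43.250)/3.1719 = -3.5783
df = 24
p-value (one-sided, H₁ greater) = 0.99924
At α=0.01: p ≥ α → fail to reject H₀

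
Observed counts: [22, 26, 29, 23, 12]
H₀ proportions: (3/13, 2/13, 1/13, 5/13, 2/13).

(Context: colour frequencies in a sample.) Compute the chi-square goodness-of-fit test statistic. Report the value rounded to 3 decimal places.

n = 112; E_i = n·p_i = [25.85, 17.23, 8.62, 43.08, 17.23]
χ² = (22−25.85)²/25.85 + (26−17.23)²/17.23 + (29−8.62)²/8.62 + (23−43.08)²/43.08 + (12−17.23)²/17.23 = 64.2119
df = 4

test statistic = 64.212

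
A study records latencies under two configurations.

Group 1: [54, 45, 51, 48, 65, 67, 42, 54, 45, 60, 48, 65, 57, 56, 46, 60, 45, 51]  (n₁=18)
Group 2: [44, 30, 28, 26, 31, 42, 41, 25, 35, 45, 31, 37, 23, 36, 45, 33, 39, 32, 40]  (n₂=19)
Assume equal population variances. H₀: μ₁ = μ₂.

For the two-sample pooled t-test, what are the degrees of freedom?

degrees of freedom = 35

df = n₁ + n₂ − 2 = 18 + 19 − 2 = 35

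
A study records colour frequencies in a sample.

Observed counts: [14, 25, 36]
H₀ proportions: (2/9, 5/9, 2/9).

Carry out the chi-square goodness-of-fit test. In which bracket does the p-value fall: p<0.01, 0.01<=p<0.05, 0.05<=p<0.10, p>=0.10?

p-value bracket: p<0.01

n = 75; E_i = n·p_i = [16.67, 41.67, 16.67]
χ² = (14−16.67)²/16.67 + (25−41.67)²/41.67 + (36−16.67)²/16.67 = 29.5200
df = 2
p-value (upper-tail) = 0.00000
→ bracket: p<0.01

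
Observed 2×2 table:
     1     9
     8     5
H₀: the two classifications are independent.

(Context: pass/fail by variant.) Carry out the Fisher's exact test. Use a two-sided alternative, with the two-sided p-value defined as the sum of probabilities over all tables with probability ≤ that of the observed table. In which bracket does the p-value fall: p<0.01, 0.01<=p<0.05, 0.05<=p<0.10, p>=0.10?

p-value bracket: 0.01<=p<0.05

Margins: r₁=10, r₂=13, c₁=9, c₂=14, n=23
p_obs = C(10,1)·C(13,8)/C(23,9); sum pmf over tables with pmf ≤ p_obs
p-value (two-sided) = 0.02881
→ bracket: 0.01<=p<0.05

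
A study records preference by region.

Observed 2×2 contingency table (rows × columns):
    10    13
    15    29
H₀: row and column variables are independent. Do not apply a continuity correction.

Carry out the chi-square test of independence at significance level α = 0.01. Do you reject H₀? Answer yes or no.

reject H₀: no

Row totals [23, 44], col totals [25, 42], n=67
χ² = (10−8.58)²/8.58 + (13−14.42)²/14.42 + (15−16.42)²/16.42 + (29−27.58)²/27.58 = 0.5691
df = 1
p-value (upper-tail) = 0.45064
At α=0.01: p ≥ α → fail to reject H₀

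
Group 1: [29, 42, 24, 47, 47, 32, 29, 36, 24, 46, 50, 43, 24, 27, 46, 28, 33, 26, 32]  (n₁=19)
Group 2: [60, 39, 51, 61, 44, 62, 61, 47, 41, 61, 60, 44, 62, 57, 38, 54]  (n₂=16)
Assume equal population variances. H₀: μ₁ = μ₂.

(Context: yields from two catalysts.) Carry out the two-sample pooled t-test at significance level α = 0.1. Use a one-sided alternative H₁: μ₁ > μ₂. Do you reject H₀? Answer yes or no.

x̄₁=35.000, s₁=9.189, n₁=19
x̄₂=52.625, s₂=9.069, n₂=16
s_p² = [18·9.189² + 15·9.069²]/33 = 83.4470
SE = √(s_p²·(1/19+1/16)) = 3.0996
t = (35.000−52.625)/3.0996 = -5.6863
df = 33
p-value (one-sided, H₁ greater) = 1.00000
At α=0.1: p ≥ α → fail to reject H₀

reject H₀: no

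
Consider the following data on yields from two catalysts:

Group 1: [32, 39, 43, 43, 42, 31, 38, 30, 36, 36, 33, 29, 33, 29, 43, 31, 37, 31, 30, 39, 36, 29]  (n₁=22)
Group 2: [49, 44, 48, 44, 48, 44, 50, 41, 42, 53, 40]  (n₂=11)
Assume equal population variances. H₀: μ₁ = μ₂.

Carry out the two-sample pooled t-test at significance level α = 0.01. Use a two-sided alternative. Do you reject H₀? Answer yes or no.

reject H₀: yes

x̄₁=35.000, s₁=4.938, n₁=22
x̄₂=45.727, s₂=4.125, n₂=11
s_p² = [21·4.938² + 10·4.125²]/31 = 22.0059
SE = √(s_p²·(1/22+1/11)) = 1.7323
t = (35.000−45.727)/1.7323 = -6.1926
df = 31
p-value (two-sided) = 0.00000
At α=0.01: p < α → reject H₀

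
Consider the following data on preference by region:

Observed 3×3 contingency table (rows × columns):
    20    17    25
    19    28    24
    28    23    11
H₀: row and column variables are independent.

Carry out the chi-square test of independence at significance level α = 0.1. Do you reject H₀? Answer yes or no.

reject H₀: yes

Row totals [62, 71, 62], col totals [67, 68, 60], n=195
χ² = (20−21.30)²/21.30 + (17−21.62)²/21.62 + (25−19.08)²/19.08 + (19−24.39)²/24.39 + (28−24.76)²/24.76 + (24−21.85)²/21.85 + (28−21.30)²/21.30 + (23−21.62)²/21.62 + (11−19.08)²/19.08 = 10.3491
df = 4
p-value (upper-tail) = 0.03494
At α=0.1: p < α → reject H₀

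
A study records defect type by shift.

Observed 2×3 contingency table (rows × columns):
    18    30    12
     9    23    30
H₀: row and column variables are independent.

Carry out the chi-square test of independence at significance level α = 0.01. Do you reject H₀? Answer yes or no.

reject H₀: yes

Row totals [60, 62], col totals [27, 53, 42], n=122
χ² = (18−13.28)²/13.28 + (30−26.07)²/26.07 + (12−20.66)²/20.66 + (9−13.72)²/13.72 + (23−26.93)²/26.93 + (30−21.34)²/21.34 = 11.6091
df = 2
p-value (upper-tail) = 0.00301
At α=0.01: p < α → reject H₀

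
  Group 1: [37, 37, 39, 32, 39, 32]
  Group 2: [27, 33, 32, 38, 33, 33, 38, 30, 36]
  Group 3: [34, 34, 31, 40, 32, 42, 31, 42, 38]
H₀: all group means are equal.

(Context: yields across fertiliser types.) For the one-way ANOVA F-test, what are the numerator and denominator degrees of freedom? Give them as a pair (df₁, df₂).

k = 3 groups, N = 24 total
df = (k−1, N−k) = (3−1, 24−3) = (2, 21)

degrees of freedom = [2, 21]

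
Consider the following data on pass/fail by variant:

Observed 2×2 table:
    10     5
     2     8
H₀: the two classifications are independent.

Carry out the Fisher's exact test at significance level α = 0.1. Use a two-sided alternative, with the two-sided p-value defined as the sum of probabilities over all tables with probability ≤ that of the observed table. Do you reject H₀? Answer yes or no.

reject H₀: yes

Margins: r₁=15, r₂=10, c₁=12, c₂=13, n=25
p_obs = C(15,10)·C(10,2)/C(25,12); sum pmf over tables with pmf ≤ p_obs
p-value (two-sided) = 0.04141
At α=0.1: p < α → reject H₀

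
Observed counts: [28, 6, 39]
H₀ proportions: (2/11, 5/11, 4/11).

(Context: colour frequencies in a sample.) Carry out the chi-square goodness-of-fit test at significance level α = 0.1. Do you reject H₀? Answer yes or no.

n = 73; E_i = n·p_i = [13.27, 33.18, 26.55]
χ² = (28−13.27)²/13.27 + (6−33.18)²/33.18 + (39−26.55)²/26.55 = 44.4514
df = 2
p-value (upper-tail) = 0.00000
At α=0.1: p < α → reject H₀

reject H₀: yes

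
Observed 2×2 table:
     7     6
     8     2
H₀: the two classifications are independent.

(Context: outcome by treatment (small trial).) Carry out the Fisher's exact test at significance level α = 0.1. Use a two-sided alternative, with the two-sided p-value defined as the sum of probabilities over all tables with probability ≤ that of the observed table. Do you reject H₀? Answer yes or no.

Margins: r₁=13, r₂=10, c₁=15, c₂=8, n=23
p_obs = C(13,7)·C(10,8)/C(23,15); sum pmf over tables with pmf ≤ p_obs
p-value (two-sided) = 0.37879
At α=0.1: p ≥ α → fail to reject H₀

reject H₀: no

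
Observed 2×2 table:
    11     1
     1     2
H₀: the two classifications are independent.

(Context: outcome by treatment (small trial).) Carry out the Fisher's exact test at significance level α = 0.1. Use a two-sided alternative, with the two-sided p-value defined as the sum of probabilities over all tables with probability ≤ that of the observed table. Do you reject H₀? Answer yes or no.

Margins: r₁=12, r₂=3, c₁=12, c₂=3, n=15
p_obs = C(12,11)·C(3,1)/C(15,12); sum pmf over tables with pmf ≤ p_obs
p-value (two-sided) = 0.08132
At α=0.1: p < α → reject H₀

reject H₀: yes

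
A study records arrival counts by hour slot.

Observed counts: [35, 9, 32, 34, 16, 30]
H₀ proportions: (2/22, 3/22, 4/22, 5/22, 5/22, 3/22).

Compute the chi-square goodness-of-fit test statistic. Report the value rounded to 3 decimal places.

test statistic = 52.422

n = 156; E_i = n·p_i = [14.18, 21.27, 28.36, 35.45, 35.45, 21.27]
χ² = (35−14.18)²/14.18 + (9−21.27)²/21.27 + (32−28.36)²/28.36 + (34−35.45)²/35.45 + (16−35.45)²/35.45 + (30−21.27)²/21.27 = 52.4218
df = 5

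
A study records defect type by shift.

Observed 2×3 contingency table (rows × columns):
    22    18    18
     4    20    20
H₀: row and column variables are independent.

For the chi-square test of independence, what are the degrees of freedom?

degrees of freedom = 2

df = (r−1)(c−1) = (2−1)·(3−1) = 2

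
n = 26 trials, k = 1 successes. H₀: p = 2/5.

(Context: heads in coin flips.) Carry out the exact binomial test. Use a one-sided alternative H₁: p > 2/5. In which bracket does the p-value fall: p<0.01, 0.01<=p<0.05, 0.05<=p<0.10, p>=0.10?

Exact binomial: n=26, k=1, p₀=2/5=0.4000
P(X≥1) from Σ C(n,i)·p₀^i·(1−p₀)^(n−i)
p-value (one-sided, H₁ greater) = 1.00000
→ bracket: p>=0.10

p-value bracket: p>=0.10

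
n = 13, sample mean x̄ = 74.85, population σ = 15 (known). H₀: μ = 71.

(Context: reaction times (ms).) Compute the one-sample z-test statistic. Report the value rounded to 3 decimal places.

SE = σ/√n = 15/√13 = 4.1603
z = (x̄−μ₀)/SE = (74.85−71)/4.1603 = 0.9254

test statistic = 0.925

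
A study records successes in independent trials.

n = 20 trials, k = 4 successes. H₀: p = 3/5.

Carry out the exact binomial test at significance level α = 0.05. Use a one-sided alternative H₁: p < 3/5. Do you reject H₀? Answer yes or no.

reject H₀: yes

Exact binomial: n=20, k=4, p₀=3/5=0.6000
P(X≤4) from Σ C(n,i)·p₀^i·(1−p₀)^(n−i)
p-value (one-sided, H₁ less) = 0.00032
At α=0.05: p < α → reject H₀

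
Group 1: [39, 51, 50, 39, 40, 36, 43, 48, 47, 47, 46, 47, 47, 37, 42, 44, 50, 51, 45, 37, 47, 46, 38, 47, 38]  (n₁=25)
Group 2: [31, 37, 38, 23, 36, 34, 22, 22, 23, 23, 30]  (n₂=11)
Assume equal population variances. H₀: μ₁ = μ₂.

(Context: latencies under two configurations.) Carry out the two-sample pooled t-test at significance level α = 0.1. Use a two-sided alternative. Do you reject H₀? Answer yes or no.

x̄₁=44.080, s₁=4.804, n₁=25
x̄₂=29.000, s₂=6.557, n₂=11
s_p² = [24·4.804² + 10·6.557²]/34 = 28.9365
SE = √(s_p²·(1/25+1/11)) = 1.9463
t = (44.080−29.000)/1.9463 = 7.7481
df = 34
p-value (two-sided) = 0.00000
At α=0.1: p < α → reject H₀

reject H₀: yes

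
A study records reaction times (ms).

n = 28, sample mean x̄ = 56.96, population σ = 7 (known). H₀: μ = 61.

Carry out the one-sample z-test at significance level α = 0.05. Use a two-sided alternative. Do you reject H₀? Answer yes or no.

SE = σ/√n = 7/√28 = 1.3229
z = (x̄−μ₀)/SE = (56.96−61)/1.3229 = -3.0540
p-value (two-sided) = 0.00226
At α=0.05: p < α → reject H₀

reject H₀: yes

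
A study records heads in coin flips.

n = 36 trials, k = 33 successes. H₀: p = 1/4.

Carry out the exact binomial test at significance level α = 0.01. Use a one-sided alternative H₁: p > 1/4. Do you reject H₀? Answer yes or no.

Exact binomial: n=36, k=33, p₀=1/4=0.2500
P(X≥33) from Σ C(n,i)·p₀^i·(1−p₀)^(n−i)
p-value (one-sided, H₁ greater) = 0.00000
At α=0.01: p < α → reject H₀

reject H₀: yes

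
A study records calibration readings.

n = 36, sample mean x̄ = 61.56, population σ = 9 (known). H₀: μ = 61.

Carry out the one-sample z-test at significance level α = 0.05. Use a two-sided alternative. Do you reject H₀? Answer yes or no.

SE = σ/√n = 9/√36 = 1.5000
z = (x̄−μ₀)/SE = (61.56−61)/1.5000 = 0.3733
p-value (two-sided) = 0.70890
At α=0.05: p ≥ α → fail to reject H₀

reject H₀: no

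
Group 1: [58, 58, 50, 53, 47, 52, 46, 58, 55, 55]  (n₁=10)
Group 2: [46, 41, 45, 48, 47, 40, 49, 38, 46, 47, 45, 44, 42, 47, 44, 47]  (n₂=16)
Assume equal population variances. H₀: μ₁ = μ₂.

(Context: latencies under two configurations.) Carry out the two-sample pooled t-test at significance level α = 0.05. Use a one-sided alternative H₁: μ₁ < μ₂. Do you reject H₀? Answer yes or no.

reject H₀: no

x̄₁=53.200, s₁=4.442, n₁=10
x̄₂=44.750, s₂=3.088, n₂=16
s_p² = [9·4.442² + 15·3.088²]/24 = 13.3583
SE = √(s_p²·(1/10+1/16)) = 1.4733
t = (53.200−44.750)/1.4733 = 5.7353
df = 24
p-value (one-sided, H₁ less) = 1.00000
At α=0.05: p ≥ α → fail to reject H₀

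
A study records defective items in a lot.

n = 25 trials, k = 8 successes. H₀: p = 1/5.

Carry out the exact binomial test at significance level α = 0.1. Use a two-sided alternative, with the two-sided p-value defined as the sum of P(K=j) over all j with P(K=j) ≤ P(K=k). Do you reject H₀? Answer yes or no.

Exact binomial: n=25, k=8, p₀=1/5=0.2000
P(X=j) = C(n,j)·p₀^j·(1−p₀)^(n−j); p = Σ P(X=j) over j with P(X=j) ≤ P(X=8)
p-value (two-sided) = 0.13651
At α=0.1: p ≥ α → fail to reject H₀

reject H₀: no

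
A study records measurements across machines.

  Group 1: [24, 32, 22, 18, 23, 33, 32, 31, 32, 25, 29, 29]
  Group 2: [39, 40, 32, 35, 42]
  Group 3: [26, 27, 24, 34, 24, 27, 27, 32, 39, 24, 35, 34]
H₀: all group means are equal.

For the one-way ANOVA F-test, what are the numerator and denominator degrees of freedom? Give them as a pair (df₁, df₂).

degrees of freedom = [2, 26]

k = 3 groups, N = 29 total
df = (k−1, N−k) = (3−1, 29−3) = (2, 26)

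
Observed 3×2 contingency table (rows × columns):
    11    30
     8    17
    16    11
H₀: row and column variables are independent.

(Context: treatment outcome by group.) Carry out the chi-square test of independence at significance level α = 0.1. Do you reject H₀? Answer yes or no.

Row totals [41, 25, 27], col totals [35, 58], n=93
χ² = (11−15.43)²/15.43 + (30−25.57)²/25.57 + (8−9.41)²/9.41 + (17−15.59)²/15.59 + (16−10.16)²/10.16 + (11−16.84)²/16.84 = 7.7571
df = 2
p-value (upper-tail) = 0.02068
At α=0.1: p < α → reject H₀

reject H₀: yes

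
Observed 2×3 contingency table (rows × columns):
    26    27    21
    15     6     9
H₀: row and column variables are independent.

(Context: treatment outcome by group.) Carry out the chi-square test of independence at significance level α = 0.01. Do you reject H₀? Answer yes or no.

Row totals [74, 30], col totals [41, 33, 30], n=104
χ² = (26−29.17)²/29.17 + (27−23.48)²/23.48 + (21−21.35)²/21.35 + (15−11.83)²/11.83 + (6−9.52)²/9.52 + (9−8.65)²/8.65 = 3.0444
df = 2
p-value (upper-tail) = 0.21823
At α=0.01: p ≥ α → fail to reject H₀

reject H₀: no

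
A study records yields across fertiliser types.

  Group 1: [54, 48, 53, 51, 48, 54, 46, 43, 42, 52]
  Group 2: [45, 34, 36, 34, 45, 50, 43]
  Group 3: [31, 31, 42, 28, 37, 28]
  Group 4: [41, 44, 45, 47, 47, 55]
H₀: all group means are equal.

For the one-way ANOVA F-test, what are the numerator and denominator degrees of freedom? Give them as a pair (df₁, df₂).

degrees of freedom = [3, 25]

k = 4 groups, N = 29 total
df = (k−1, N−k) = (4−1, 29−4) = (3, 25)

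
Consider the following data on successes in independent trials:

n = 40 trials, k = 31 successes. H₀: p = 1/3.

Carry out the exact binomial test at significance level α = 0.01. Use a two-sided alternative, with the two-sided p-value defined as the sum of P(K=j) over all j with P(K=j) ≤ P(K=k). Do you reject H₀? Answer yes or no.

Exact binomial: n=40, k=31, p₀=1/3=0.3333
P(X=j) = C(n,j)·p₀^j·(1−p₀)^(n−j); p = Σ P(X=j) over j with P(X=j) ≤ P(X=31)
p-value (two-sided) = 0.00000
At α=0.01: p < α → reject H₀

reject H₀: yes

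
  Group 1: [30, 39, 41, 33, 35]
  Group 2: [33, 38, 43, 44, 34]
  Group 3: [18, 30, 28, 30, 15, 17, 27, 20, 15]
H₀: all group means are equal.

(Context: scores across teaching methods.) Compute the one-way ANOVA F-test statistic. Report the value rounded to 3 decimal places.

test statistic = 16.471

Group means [35.60, 38.40, 22.22], grand mean 30.000
SSB = Σnᵢ(x̄ᵢ−x̄)² = 1054.044; SSW = ΣΣ(x−x̄ᵢ)² = 511.956
MSB = 1054.044/2 = 527.0222; MSW = 511.956/16 = 31.9972
F = MSB/MSW = 16.4709
df = (2, 16)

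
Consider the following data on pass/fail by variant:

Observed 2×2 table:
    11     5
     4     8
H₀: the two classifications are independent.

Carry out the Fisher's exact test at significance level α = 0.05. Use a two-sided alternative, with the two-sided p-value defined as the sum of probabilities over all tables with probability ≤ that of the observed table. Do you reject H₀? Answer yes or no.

reject H₀: no

Margins: r₁=16, r₂=12, c₁=15, c₂=13, n=28
p_obs = C(16,11)·C(12,4)/C(28,15); sum pmf over tables with pmf ≤ p_obs
p-value (two-sided) = 0.12482
At α=0.05: p ≥ α → fail to reject H₀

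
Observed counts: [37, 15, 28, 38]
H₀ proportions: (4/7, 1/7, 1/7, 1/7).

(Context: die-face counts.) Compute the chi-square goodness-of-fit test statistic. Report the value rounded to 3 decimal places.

test statistic = 47.820

n = 118; E_i = n·p_i = [67.43, 16.86, 16.86, 16.86]
χ² = (37−67.43)²/67.43 + (15−16.86)²/16.86 + (28−16.86)²/16.86 + (38−16.86)²/16.86 = 47.8199
df = 3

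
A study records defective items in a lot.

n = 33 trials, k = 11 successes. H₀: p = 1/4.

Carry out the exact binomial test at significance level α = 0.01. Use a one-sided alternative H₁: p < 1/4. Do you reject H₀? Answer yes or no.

Exact binomial: n=33, k=11, p₀=1/4=0.2500
P(X≤11) from Σ C(n,i)·p₀^i·(1−p₀)^(n−i)
p-value (one-sided, H₁ less) = 0.90128
At α=0.01: p ≥ α → fail to reject H₀

reject H₀: no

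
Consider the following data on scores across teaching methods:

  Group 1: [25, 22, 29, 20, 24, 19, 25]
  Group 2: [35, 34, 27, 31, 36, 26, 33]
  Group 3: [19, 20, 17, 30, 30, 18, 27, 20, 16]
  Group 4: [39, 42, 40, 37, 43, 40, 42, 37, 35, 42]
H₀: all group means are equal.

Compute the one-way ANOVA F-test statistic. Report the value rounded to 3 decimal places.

Group means [23.43, 31.71, 21.89, 39.70], grand mean 29.697
SSB = Σnᵢ(x̄ᵢ−x̄)² = 1852.838; SSW = ΣΣ(x−x̄ᵢ)² = 472.132
MSB = 1852.838/3 = 617.6127; MSW = 472.132/29 = 16.2804
F = MSB/MSW = 37.9360
df = (3, 29)

test statistic = 37.936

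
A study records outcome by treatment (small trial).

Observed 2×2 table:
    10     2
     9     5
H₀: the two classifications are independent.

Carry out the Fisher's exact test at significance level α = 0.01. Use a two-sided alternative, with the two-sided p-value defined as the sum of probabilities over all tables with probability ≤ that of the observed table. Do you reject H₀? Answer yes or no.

reject H₀: no

Margins: r₁=12, r₂=14, c₁=19, c₂=7, n=26
p_obs = C(12,10)·C(14,9)/C(26,19); sum pmf over tables with pmf ≤ p_obs
p-value (two-sided) = 0.39130
At α=0.01: p ≥ α → fail to reject H₀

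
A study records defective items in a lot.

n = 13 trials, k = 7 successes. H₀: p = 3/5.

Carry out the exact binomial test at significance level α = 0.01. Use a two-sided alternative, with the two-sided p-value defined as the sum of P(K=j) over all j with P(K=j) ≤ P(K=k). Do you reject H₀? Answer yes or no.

Exact binomial: n=13, k=7, p₀=3/5=0.6000
P(X=j) = C(n,j)·p₀^j·(1−p₀)^(n−j); p = Σ P(X=j) over j with P(X=j) ≤ P(X=7)
p-value (two-sided) = 0.77865
At α=0.01: p ≥ α → fail to reject H₀

reject H₀: no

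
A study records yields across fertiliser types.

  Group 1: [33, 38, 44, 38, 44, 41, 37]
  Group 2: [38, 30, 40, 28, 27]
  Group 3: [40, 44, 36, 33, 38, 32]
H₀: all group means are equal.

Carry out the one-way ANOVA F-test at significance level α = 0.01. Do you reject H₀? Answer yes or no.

reject H₀: no

Group means [39.29, 32.60, 37.17], grand mean 36.722
SSB = Σnᵢ(x̄ᵢ−x̄)² = 132.149; SSW = ΣΣ(x−x̄ᵢ)² = 339.462
MSB = 132.149/2 = 66.0746; MSW = 339.462/15 = 22.6308
F = MSB/MSW = 2.9197
df = (2, 15)
p-value (upper-tail) = 0.08493
At α=0.01: p ≥ α → fail to reject H₀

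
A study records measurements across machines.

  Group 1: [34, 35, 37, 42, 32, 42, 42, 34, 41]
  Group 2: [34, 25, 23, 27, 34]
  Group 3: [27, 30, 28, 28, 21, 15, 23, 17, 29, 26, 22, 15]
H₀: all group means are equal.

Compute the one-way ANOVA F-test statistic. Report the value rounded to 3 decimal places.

Group means [37.67, 28.60, 23.42], grand mean 29.346
SSB = Σnᵢ(x̄ᵢ−x̄)² = 1047.768; SSW = ΣΣ(x−x̄ᵢ)² = 566.117
MSB = 1047.768/2 = 523.8840; MSW = 566.117/23 = 24.6138
F = MSB/MSW = 21.2842
df = (2, 23)

test statistic = 21.284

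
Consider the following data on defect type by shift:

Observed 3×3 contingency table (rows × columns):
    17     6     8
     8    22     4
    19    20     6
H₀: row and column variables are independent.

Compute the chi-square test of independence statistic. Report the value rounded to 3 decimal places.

test statistic = 14.103

Row totals [31, 34, 45], col totals [44, 48, 18], n=110
χ² = (17−12.40)²/12.40 + (6−13.53)²/13.53 + (8−5.07)²/5.07 + (8−13.60)²/13.60 + (22−14.84)²/14.84 + (4−5.56)²/5.56 + (19−18.00)²/18.00 + (20−19.64)²/19.64 + (6−7.36)²/7.36 = 14.1033
df = 4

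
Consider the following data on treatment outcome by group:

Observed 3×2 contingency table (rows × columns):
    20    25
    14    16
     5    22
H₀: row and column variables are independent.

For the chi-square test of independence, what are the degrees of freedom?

df = (r−1)(c−1) = (3−1)·(2−1) = 2

degrees of freedom = 2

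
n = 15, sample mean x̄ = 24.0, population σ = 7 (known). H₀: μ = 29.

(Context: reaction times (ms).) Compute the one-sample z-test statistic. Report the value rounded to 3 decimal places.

SE = σ/√n = 7/√15 = 1.8074
z = (x̄−μ₀)/SE = (24.0−29)/1.8074 = -2.7664

test statistic = -2.766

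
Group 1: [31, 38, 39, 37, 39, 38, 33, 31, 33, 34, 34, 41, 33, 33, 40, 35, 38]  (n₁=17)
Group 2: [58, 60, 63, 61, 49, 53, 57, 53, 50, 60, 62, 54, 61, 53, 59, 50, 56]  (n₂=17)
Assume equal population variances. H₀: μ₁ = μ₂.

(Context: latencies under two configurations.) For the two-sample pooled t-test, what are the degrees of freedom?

degrees of freedom = 32

df = n₁ + n₂ − 2 = 17 + 17 − 2 = 32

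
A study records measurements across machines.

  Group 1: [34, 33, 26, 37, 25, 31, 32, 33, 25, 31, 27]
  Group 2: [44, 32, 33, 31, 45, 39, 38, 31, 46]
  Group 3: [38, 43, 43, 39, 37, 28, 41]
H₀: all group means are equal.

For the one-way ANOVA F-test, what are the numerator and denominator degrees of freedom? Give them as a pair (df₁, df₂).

k = 3 groups, N = 27 total
df = (k−1, N−k) = (3−1, 27−3) = (2, 24)

degrees of freedom = [2, 24]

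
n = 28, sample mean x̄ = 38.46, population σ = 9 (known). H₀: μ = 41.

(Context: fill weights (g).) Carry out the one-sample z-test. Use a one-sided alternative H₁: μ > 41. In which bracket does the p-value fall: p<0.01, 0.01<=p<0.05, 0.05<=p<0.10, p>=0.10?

SE = σ/√n = 9/√28 = 1.7008
z = (x̄−μ₀)/SE = (38.46−41)/1.7008 = -1.4934
p-value (one-sided, H₁ greater) = 0.93233
→ bracket: p>=0.10

p-value bracket: p>=0.10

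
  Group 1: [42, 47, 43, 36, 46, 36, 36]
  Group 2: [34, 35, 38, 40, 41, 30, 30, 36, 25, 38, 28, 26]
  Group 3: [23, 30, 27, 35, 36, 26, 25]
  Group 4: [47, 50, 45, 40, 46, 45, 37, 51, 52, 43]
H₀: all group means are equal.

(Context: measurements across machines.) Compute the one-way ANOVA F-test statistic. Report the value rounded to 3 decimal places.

Group means [40.86, 33.42, 28.86, 45.60], grand mean 37.361
SSB = Σnᵢ(x̄ᵢ−x̄)² = 1457.275; SSW = ΣΣ(x−x̄ᵢ)² = 827.031
MSB = 1457.275/3 = 485.7582; MSW = 827.031/32 = 25.8447
F = MSB/MSW = 18.7953
df = (3, 32)

test statistic = 18.795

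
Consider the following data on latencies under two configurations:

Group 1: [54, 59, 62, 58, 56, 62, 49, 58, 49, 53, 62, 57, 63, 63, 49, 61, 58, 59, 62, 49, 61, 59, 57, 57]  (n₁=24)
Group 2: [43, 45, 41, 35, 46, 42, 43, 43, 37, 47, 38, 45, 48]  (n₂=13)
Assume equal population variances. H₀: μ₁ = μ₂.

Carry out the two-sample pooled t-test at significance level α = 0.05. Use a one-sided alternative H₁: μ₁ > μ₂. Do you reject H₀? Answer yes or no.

reject H₀: yes

x̄₁=57.375, s₁=4.651, n₁=24
x̄₂=42.538, s₂=3.929, n₂=13
s_p² = [23·4.651² + 12·3.929²]/35 = 19.5102
SE = √(s_p²·(1/24+1/13)) = 1.5211
t = (57.375−42.538)/1.5211 = 9.7539
df = 35
p-value (one-sided, H₁ greater) = 0.00000
At α=0.05: p < α → reject H₀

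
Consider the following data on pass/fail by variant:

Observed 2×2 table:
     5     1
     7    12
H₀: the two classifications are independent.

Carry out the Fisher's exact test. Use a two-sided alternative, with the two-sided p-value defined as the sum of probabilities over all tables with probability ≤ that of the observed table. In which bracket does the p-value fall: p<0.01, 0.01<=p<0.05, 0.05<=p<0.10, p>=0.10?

p-value bracket: 0.05<=p<0.10

Margins: r₁=6, r₂=19, c₁=12, c₂=13, n=25
p_obs = C(6,5)·C(19,7)/C(25,12); sum pmf over tables with pmf ≤ p_obs
p-value (two-sided) = 0.07304
→ bracket: 0.05<=p<0.10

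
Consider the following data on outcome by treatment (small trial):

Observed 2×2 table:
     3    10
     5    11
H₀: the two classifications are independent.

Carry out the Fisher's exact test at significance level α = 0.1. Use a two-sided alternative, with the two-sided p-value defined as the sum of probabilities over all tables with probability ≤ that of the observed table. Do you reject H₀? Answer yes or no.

reject H₀: no

Margins: r₁=13, r₂=16, c₁=8, c₂=21, n=29
p_obs = C(13,3)·C(16,5)/C(29,8); sum pmf over tables with pmf ≤ p_obs
p-value (two-sided) = 0.69682
At α=0.1: p ≥ α → fail to reject H₀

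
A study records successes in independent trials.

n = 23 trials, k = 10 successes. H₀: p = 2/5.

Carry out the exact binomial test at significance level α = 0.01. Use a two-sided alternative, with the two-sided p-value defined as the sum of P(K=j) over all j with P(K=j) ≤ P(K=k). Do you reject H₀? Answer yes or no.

reject H₀: no

Exact binomial: n=23, k=10, p₀=2/5=0.4000
P(X=j) = C(n,j)·p₀^j·(1−p₀)^(n−j); p = Σ P(X=j) over j with P(X=j) ≤ P(X=10)
p-value (two-sided) = 0.83213
At α=0.01: p ≥ α → fail to reject H₀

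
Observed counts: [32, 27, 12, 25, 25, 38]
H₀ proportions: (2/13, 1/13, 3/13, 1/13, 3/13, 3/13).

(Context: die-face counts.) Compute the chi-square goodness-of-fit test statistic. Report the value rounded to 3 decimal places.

test statistic = 53.878

n = 159; E_i = n·p_i = [24.46, 12.23, 36.69, 12.23, 36.69, 36.69]
χ² = (32−24.46)²/24.46 + (27−12.23)²/12.23 + (12−36.69)²/36.69 + (25−12.23)²/12.23 + (25−36.69)²/36.69 + (38−36.69)²/36.69 = 53.8784
df = 5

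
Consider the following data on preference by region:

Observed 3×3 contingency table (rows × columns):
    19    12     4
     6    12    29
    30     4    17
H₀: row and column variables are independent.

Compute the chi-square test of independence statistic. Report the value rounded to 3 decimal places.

Row totals [35, 47, 51], col totals [55, 28, 50], n=133
χ² = (19−14.47)²/14.47 + (12−7.37)²/7.37 + (4−13.16)²/13.16 + (6−19.44)²/19.44 + (12−9.89)²/9.89 + (29−17.67)²/17.67 + (30−21.09)²/21.09 + (4−10.74)²/10.74 + (17−19.17)²/19.17 = 35.9404
df = 4

test statistic = 35.940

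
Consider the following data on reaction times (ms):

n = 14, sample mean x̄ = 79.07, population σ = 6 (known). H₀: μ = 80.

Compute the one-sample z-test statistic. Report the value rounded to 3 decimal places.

SE = σ/√n = 6/√14 = 1.6036
z = (x̄−μ₀)/SE = (79.07−80)/1.6036 = -0.5800

test statistic = -0.580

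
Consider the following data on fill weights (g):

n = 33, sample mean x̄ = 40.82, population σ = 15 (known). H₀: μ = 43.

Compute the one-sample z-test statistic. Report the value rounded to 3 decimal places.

SE = σ/√n = 15/√33 = 2.6112
z = (x̄−μ₀)/SE = (40.82−43)/2.6112 = -0.8349

test statistic = -0.835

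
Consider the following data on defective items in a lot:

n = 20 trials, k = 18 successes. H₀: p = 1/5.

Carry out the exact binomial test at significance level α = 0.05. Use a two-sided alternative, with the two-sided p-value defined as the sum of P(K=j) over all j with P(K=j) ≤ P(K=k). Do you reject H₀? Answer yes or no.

Exact binomial: n=20, k=18, p₀=1/5=0.2000
P(X=j) = C(n,j)·p₀^j·(1−p₀)^(n−j); p = Σ P(X=j) over j with P(X=j) ≤ P(X=18)
p-value (two-sided) = 0.00000
At α=0.05: p < α → reject H₀

reject H₀: yes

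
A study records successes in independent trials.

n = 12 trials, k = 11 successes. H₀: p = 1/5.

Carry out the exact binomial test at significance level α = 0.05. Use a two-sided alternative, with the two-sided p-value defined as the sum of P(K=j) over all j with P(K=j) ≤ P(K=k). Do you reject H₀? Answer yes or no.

reject H₀: yes

Exact binomial: n=12, k=11, p₀=1/5=0.2000
P(X=j) = C(n,j)·p₀^j·(1−p₀)^(n−j); p = Σ P(X=j) over j with P(X=j) ≤ P(X=11)
p-value (two-sided) = 0.00000
At α=0.05: p < α → reject H₀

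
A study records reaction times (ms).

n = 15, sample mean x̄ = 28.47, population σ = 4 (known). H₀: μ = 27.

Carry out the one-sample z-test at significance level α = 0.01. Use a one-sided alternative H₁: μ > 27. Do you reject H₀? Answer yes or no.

SE = σ/√n = 4/√15 = 1.0328
z = (x̄−μ₀)/SE = (28.47−27)/1.0328 = 1.4233
p-value (one-sided, H₁ greater) = 0.07732
At α=0.01: p ≥ α → fail to reject H₀

reject H₀: no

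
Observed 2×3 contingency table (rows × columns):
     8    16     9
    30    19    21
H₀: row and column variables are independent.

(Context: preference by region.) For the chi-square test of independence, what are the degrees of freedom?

df = (r−1)(c−1) = (2−1)·(3−1) = 2

degrees of freedom = 2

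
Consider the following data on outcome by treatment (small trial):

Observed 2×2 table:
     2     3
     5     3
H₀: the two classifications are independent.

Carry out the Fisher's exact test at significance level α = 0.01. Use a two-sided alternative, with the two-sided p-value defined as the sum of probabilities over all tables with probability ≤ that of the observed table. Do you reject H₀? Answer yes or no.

reject H₀: no

Margins: r₁=5, r₂=8, c₁=7, c₂=6, n=13
p_obs = C(5,2)·C(8,5)/C(13,7); sum pmf over tables with pmf ≤ p_obs
p-value (two-sided) = 0.59207
At α=0.01: p ≥ α → fail to reject H₀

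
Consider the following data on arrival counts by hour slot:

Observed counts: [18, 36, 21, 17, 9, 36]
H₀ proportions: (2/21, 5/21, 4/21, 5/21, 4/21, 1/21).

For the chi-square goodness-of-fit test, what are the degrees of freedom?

degrees of freedom = 5

df = k − 1 = 6 − 1 = 5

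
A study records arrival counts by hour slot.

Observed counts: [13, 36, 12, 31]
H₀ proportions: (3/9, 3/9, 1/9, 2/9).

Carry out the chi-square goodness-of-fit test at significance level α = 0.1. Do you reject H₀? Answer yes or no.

n = 92; E_i = n·p_i = [30.67, 30.67, 10.22, 20.44]
χ² = (13−30.67)²/30.67 + (36−30.67)²/30.67 + (12−10.22)²/10.22 + (31−20.44)²/20.44 = 16.8641
df = 3
p-value (upper-tail) = 0.00075
At α=0.1: p < α → reject H₀

reject H₀: yes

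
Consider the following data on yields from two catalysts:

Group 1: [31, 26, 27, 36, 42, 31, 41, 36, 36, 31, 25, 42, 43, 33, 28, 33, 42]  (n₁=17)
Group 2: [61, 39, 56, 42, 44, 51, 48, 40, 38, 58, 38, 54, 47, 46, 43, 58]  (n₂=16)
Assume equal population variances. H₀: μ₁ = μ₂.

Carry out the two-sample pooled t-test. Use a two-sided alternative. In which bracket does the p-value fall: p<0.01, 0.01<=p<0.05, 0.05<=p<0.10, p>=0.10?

p-value bracket: p<0.01

x̄₁=34.294, s₁=6.080, n₁=17
x̄₂=47.688, s₂=7.761, n₂=16
s_p² = [16·6.080² + 15·7.761²]/31 = 48.2247
SE = √(s_p²·(1/17+1/16)) = 2.4188
t = (34.294−47.688)/2.4188 = -5.5371
df = 31
p-value (two-sided) = 0.00000
→ bracket: p<0.01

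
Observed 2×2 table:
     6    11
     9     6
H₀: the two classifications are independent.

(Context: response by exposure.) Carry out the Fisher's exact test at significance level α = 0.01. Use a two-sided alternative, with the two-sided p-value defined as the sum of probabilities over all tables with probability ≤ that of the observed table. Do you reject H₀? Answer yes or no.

reject H₀: no

Margins: r₁=17, r₂=15, c₁=15, c₂=17, n=32
p_obs = C(17,6)·C(15,9)/C(32,15); sum pmf over tables with pmf ≤ p_obs
p-value (two-sided) = 0.28719
At α=0.01: p ≥ α → fail to reject H₀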